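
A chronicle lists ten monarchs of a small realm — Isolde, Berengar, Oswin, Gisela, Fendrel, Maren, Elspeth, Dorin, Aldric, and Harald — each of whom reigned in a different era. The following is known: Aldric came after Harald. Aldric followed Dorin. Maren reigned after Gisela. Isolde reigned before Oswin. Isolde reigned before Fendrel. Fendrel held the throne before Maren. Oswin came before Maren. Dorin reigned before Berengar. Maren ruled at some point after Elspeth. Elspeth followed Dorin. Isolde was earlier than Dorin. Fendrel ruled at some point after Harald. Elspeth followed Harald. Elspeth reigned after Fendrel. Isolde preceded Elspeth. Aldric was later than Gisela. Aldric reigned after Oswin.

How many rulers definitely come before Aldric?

Directly stated before Aldric: Dorin, Gisela, Harald, and Oswin.
Isolde reaches Aldric via Isolde → Oswin → Aldric.
That's Dorin, Gisela, Harald, Isolde, and Oswin — 5 in all.

5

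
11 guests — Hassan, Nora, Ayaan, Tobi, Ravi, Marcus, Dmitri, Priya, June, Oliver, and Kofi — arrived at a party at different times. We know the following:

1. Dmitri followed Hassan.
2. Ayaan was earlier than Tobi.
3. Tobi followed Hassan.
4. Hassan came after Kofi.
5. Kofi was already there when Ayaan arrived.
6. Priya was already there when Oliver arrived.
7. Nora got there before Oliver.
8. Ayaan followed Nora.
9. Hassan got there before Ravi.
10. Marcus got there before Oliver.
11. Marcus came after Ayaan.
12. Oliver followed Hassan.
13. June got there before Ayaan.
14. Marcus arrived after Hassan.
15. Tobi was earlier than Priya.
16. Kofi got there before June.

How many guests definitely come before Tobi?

Directly stated before Tobi: Ayaan and Hassan.
June reaches Tobi via June → Ayaan → Tobi.
Kofi reaches Tobi via Kofi → Hassan → Tobi.
Nora reaches Tobi via Nora → Ayaan → Tobi.
That's Ayaan, Hassan, June, Kofi, and Nora — 5 in all.

5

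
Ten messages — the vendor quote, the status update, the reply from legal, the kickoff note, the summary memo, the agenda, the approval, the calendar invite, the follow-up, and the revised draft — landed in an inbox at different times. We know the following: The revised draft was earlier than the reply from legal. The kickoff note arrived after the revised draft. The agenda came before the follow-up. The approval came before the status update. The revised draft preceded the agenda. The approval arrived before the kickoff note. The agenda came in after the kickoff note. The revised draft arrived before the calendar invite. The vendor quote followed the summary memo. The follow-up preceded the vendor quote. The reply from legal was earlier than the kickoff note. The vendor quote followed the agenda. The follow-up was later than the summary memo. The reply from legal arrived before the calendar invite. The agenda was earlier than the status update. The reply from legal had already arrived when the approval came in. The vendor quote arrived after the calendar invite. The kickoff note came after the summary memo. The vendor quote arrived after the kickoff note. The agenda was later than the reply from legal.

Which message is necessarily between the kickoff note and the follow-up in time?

Tracing the constraints gives the kickoff note → the agenda → the follow-up, so the agenda sits after the kickoff note and before the follow-up.
No other message is forced both after the kickoff note and before the follow-up.

the agenda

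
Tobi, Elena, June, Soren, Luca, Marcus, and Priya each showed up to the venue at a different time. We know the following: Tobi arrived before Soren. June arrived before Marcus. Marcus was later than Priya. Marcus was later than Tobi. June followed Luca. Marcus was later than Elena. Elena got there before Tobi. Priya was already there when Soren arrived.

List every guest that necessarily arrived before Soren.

Elena, Priya, Tobi

Directly stated before Soren: Priya and Tobi.
Elena reaches Soren via Elena → Tobi → Soren.
No chain forces June (or any of the others) ahead of Soren.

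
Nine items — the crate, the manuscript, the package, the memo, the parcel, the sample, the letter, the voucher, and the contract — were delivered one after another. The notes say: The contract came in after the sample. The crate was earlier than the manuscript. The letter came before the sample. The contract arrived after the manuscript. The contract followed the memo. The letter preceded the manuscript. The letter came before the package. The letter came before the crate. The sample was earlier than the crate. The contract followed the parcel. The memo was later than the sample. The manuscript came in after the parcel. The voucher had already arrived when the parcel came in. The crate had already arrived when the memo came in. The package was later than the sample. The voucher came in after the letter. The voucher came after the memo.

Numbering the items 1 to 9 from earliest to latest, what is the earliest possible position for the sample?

2

The letter must come before the sample — 1 forced predecessor.
Nothing else is forced ahead of the sample, so its earliest slot is position 1 + 1 = 2.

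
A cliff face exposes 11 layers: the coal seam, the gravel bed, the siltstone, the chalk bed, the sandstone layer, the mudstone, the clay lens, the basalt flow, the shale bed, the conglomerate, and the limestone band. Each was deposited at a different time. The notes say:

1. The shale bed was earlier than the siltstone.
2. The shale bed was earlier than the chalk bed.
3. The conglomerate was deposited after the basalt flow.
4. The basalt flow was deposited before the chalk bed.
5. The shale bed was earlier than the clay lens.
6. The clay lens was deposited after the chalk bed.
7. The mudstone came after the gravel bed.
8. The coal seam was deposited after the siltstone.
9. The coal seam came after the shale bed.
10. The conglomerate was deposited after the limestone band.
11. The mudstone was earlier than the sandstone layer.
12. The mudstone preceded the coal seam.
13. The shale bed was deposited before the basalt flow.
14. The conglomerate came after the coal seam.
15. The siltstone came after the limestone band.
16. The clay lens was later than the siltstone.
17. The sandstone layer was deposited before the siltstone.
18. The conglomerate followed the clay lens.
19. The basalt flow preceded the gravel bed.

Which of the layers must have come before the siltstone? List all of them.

Directly stated before the siltstone: the limestone band, the sandstone layer, and the shale bed.
The basalt flow reaches the siltstone via the basalt flow → the gravel bed → the mudstone → the sandstone layer → the siltstone.
The gravel bed reaches the siltstone via the gravel bed → the mudstone → the sandstone layer → the siltstone.
The mudstone reaches the siltstone via the mudstone → the sandstone layer → the siltstone.
No chain forces the conglomerate (or any of the others) ahead of the siltstone.

the basalt flow, the gravel bed, the limestone band, the mudstone, the sandstone layer, the shale bed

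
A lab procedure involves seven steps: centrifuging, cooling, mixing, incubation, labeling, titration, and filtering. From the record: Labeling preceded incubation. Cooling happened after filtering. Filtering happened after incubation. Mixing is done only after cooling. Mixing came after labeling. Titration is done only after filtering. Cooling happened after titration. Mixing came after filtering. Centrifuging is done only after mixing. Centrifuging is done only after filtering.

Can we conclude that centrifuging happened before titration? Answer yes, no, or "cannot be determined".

Tracing the constraints gives titration → cooling → mixing → centrifuging, so titration must come before centrifuging.
That means centrifuging cannot be before titration.

no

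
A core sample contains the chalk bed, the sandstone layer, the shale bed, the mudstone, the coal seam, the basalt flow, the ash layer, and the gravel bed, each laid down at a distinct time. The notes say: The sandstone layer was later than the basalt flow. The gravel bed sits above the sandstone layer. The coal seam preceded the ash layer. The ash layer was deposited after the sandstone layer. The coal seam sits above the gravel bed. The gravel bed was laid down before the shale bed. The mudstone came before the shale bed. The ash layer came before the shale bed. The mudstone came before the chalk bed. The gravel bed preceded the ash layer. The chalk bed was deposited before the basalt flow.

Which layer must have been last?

the shale bed

Every other layer has a chain of constraints placing it before the shale bed, so the shale bed is last.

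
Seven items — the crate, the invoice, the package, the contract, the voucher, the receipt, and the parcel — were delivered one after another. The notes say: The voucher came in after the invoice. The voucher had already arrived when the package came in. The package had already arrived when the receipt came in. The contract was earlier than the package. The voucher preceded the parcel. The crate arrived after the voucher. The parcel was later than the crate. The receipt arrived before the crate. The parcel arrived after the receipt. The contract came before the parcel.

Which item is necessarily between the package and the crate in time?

the receipt

Tracing the constraints gives the package → the receipt → the crate, so the receipt sits after the package and before the crate.
No other item is forced both after the package and before the crate.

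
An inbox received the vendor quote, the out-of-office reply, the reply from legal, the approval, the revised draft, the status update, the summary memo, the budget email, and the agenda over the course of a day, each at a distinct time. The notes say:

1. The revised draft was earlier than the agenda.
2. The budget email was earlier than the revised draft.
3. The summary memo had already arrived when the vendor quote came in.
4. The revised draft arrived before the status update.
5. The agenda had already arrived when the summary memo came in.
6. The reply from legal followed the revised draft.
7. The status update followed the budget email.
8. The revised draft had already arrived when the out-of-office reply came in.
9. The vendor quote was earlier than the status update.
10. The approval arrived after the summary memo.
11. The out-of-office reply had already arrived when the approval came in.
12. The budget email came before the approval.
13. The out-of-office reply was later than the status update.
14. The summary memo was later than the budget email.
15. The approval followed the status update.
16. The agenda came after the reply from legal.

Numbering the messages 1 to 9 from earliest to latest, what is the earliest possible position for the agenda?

4

The budget email, the reply from legal, and the revised draft must all come before the agenda — 3 forced predecessors.
Nothing else is forced ahead of the agenda, so its earliest slot is position 3 + 1 = 4.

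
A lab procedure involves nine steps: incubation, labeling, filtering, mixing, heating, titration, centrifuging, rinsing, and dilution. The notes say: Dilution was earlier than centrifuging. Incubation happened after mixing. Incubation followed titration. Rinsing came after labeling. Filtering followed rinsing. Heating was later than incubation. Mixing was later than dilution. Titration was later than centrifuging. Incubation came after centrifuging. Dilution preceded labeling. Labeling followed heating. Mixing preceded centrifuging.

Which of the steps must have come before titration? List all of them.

centrifuging, dilution, mixing

Directly stated before titration: centrifuging.
Dilution reaches titration via dilution → centrifuging → titration.
Mixing reaches titration via mixing → centrifuging → titration.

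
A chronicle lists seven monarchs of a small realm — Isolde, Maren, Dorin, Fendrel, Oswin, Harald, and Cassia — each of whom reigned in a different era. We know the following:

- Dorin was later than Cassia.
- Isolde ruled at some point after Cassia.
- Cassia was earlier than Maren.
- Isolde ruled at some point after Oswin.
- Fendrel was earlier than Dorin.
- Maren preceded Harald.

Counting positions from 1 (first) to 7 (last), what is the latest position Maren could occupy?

Maren must come before Harald — 1 ruler forced after them.
Everything else can be placed before Maren in some valid order, so Maren can sit as late as position 7 − 1 = 6.

6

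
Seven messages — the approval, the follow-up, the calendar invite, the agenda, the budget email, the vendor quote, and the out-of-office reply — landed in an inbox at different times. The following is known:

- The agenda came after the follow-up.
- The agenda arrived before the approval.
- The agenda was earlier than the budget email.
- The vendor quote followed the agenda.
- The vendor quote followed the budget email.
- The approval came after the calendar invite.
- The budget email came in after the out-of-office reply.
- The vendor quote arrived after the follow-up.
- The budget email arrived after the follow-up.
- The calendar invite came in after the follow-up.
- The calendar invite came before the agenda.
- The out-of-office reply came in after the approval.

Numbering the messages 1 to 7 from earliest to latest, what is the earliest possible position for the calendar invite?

The follow-up must come before the calendar invite — 1 forced predecessor.
Nothing else is forced ahead of the calendar invite, so its earliest slot is position 1 + 1 = 2.

2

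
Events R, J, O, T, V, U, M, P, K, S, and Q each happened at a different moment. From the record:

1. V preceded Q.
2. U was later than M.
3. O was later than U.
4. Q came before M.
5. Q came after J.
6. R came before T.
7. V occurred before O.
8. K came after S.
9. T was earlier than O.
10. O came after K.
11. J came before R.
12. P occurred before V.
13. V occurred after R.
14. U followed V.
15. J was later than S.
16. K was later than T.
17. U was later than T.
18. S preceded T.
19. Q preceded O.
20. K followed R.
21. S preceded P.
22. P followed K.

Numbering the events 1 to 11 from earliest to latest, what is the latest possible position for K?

5

K must come before M, O, P, Q, U, and V — 6 events forced after it.
Everything else can be placed before K in some valid order, so K can sit as late as position 11 − 6 = 5.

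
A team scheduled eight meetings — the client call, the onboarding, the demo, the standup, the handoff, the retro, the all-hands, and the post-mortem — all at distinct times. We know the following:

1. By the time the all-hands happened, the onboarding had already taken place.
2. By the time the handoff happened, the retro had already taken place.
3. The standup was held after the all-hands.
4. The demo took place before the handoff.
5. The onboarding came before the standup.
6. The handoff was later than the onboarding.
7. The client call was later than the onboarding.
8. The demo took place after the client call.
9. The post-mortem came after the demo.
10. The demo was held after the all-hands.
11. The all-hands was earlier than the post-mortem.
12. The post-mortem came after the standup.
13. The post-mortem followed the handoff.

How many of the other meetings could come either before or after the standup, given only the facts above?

Forced before the standup: the all-hands and the onboarding; forced after the standup: the post-mortem.
That leaves the client call, the demo, the handoff, and the retro with no forced order relative to the standup — 4.

4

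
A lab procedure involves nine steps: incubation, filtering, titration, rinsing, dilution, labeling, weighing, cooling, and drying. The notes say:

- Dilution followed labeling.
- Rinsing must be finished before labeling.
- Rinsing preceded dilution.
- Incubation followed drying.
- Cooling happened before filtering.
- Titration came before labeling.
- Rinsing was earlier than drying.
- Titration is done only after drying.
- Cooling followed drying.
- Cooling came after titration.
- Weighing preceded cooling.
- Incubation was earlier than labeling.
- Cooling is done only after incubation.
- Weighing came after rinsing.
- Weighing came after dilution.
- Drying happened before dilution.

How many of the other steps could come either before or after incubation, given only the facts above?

Forced before incubation: drying and rinsing; forced after incubation: cooling, dilution, filtering, labeling, and weighing.
That leaves titration with no forced order relative to incubation — 1.

1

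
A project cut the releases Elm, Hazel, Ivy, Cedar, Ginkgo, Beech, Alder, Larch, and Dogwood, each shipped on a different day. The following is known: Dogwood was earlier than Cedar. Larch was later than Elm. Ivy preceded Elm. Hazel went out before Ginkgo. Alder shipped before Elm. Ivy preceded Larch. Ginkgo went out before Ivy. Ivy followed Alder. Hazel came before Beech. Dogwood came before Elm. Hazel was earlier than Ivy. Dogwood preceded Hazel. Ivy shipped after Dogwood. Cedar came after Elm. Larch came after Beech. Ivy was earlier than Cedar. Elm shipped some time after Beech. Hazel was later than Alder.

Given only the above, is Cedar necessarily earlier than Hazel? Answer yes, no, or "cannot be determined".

Tracing the constraints gives Hazel → Ivy → Cedar, so Hazel must come before Cedar.
That means Cedar cannot be before Hazel.

no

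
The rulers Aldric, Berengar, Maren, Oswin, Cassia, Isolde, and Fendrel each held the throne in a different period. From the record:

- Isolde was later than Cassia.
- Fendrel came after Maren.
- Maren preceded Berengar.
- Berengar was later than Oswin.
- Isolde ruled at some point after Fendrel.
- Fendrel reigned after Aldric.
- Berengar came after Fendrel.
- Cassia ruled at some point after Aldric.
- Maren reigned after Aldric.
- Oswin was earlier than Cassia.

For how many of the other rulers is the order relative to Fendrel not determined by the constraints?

Forced before Fendrel: Aldric and Maren; forced after Fendrel: Berengar and Isolde.
That leaves Cassia and Oswin with no forced order relative to Fendrel — 2.

2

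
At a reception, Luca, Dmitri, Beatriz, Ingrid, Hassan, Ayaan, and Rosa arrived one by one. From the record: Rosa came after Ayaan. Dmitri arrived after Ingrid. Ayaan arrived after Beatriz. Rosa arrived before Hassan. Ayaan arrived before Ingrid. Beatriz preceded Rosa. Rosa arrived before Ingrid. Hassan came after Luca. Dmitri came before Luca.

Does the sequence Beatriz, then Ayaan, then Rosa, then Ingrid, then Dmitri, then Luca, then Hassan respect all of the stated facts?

yes

Check each stated constraint against the proposed order — e.g. Ayaan is ahead of Ingrid; Rosa is ahead of Hassan. Every pair is in the required order; nothing is violated.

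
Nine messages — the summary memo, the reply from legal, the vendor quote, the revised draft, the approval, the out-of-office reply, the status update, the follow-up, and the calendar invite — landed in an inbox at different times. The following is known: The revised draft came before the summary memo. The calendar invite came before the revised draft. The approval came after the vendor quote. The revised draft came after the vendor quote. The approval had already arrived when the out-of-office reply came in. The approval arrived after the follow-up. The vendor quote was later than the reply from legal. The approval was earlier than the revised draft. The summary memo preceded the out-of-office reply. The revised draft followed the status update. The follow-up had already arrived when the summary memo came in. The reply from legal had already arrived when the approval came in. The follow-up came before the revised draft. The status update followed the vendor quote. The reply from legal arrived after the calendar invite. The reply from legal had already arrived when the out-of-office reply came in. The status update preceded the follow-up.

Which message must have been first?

the calendar invite

The calendar invite has a chain of constraints placing it before every other message, so the calendar invite must be first.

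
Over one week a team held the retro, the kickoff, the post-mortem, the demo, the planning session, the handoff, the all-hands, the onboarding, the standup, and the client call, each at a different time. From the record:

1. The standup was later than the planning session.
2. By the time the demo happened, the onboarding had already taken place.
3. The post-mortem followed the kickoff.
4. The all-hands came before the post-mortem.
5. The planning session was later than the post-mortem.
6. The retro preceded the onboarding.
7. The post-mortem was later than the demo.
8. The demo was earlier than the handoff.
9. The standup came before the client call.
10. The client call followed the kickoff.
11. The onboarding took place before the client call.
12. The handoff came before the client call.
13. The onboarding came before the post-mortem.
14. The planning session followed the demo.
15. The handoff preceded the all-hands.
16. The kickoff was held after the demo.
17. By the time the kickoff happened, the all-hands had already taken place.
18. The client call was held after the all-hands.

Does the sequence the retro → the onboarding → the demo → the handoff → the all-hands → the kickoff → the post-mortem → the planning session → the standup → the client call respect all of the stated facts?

Check each stated constraint against the proposed order — e.g. the handoff is ahead of the client call; the onboarding is ahead of the client call. Every pair is in the required order; nothing is violated.

yes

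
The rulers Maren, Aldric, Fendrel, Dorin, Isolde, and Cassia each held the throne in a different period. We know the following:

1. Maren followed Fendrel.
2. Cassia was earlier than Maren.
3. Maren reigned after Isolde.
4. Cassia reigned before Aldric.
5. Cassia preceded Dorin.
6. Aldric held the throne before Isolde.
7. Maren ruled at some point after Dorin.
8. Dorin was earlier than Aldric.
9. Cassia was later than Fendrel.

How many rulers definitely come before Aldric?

3

Directly stated before Aldric: Cassia and Dorin.
Fendrel reaches Aldric via Fendrel → Cassia → Aldric.
No chain forces Isolde (or any of the others) ahead of Aldric.
That's Cassia, Dorin, and Fendrel — 3 in all.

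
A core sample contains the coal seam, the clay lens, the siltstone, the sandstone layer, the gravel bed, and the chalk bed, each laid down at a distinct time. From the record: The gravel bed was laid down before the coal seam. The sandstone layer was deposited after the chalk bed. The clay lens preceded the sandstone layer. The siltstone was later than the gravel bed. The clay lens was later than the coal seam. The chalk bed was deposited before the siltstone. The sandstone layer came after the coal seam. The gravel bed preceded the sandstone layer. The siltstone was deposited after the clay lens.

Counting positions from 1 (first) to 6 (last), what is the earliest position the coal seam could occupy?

The gravel bed must come before the coal seam — 1 forced predecessor.
Nothing else is forced ahead of the coal seam, so its earliest slot is position 1 + 1 = 2.

2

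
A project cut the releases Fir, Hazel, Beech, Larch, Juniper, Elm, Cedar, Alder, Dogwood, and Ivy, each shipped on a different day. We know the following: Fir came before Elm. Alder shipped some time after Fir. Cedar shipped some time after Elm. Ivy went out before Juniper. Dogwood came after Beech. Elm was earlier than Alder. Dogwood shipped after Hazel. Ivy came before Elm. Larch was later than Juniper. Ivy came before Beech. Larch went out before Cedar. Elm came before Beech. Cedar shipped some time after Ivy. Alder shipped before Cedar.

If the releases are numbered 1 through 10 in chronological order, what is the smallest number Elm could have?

Fir and Ivy must both come before Elm — 2 forced predecessors.
Nothing else is forced ahead of Elm, so its earliest slot is position 2 + 1 = 3.

3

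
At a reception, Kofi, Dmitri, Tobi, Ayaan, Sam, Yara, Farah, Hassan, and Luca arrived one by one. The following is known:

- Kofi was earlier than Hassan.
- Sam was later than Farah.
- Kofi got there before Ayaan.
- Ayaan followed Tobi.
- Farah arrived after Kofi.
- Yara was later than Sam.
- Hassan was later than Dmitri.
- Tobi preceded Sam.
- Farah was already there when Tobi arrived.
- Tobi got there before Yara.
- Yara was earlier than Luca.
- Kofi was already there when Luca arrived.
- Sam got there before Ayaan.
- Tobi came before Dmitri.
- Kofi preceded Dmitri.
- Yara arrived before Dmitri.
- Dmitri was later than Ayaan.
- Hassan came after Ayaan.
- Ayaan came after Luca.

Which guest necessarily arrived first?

Kofi

Kofi has a chain of constraints placing them before every other guest, so Kofi must be first.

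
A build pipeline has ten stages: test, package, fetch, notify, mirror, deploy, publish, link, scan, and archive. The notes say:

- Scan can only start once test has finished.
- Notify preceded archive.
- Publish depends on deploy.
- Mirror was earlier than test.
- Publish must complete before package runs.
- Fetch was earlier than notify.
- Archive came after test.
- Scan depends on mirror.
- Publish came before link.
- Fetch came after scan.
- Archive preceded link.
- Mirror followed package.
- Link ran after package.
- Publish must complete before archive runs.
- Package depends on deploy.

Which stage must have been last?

link

Every other stage has a chain of constraints placing it before link, so link is last.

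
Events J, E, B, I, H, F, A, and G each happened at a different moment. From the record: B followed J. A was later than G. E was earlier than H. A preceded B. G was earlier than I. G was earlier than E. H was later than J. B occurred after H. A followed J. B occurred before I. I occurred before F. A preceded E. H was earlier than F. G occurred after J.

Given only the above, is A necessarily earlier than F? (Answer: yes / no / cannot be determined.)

yes

Chain the constraints: A → B → I → F. Each link is directly stated, so A comes before F.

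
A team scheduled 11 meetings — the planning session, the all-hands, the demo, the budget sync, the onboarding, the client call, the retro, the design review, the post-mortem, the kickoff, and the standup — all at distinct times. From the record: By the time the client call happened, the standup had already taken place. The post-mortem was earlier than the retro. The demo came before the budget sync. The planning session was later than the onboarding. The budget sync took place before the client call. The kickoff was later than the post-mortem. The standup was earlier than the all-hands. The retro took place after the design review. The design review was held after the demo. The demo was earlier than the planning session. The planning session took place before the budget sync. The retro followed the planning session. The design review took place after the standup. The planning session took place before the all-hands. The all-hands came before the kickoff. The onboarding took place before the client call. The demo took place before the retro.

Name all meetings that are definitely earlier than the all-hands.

the demo, the onboarding, the planning session, the standup

Directly stated before the all-hands: the planning session and the standup.
The demo reaches the all-hands via the demo → the planning session → the all-hands.
The onboarding reaches the all-hands via the onboarding → the planning session → the all-hands.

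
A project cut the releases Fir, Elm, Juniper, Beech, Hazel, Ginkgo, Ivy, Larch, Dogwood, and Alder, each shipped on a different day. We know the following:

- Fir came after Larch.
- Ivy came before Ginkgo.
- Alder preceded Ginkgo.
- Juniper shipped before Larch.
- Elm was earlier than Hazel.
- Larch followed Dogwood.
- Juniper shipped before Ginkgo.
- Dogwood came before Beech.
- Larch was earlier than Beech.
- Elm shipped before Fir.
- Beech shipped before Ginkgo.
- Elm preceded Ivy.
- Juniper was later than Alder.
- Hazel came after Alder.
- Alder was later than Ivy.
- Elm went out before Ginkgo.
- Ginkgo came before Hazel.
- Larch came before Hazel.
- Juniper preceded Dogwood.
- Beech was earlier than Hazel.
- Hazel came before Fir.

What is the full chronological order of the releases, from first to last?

Elm, Ivy, Alder, Juniper, Dogwood, Larch, Beech, Ginkgo, Hazel, Fir

The constraints fix every adjacent pair, so only one ordering works:
Elm → Ivy → Alder → Juniper → Dogwood → Larch → Beech → Ginkgo → Hazel → Fir.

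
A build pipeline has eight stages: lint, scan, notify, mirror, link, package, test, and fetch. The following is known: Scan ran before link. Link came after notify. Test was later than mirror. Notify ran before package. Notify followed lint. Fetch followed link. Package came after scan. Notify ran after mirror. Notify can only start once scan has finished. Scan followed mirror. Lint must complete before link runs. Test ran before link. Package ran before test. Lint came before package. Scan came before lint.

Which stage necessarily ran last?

fetch

Every other stage has a chain of constraints placing it before fetch, so fetch is last.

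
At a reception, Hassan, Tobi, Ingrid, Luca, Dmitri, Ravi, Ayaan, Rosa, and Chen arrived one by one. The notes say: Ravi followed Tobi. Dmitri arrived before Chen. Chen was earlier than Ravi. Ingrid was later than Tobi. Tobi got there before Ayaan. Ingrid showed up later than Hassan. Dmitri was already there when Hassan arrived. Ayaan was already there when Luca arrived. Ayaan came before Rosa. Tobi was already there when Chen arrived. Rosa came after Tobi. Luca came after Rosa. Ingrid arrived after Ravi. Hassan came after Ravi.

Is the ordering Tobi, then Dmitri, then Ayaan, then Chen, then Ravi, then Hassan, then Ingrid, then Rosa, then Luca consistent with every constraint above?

yes

Check each stated constraint against the proposed order — e.g. Ayaan is ahead of Luca; Tobi is ahead of Rosa. Every pair is in the required order; nothing is violated.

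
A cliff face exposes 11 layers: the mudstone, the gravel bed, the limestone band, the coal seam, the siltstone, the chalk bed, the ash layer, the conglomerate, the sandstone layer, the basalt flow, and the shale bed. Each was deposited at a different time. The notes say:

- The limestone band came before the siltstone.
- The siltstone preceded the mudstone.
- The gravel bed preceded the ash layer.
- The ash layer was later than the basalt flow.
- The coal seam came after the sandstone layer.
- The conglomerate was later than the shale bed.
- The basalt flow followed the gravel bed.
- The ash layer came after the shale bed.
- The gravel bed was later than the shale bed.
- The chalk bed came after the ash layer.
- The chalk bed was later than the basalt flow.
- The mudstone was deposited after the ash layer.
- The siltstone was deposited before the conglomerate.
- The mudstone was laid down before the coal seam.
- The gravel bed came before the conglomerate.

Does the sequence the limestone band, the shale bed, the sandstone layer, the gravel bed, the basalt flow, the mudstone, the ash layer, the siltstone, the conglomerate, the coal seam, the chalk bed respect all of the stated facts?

no

The constraints require the siltstone before the mudstone, but in the proposed sequence the mudstone appears ahead of the siltstone. That one violation is enough.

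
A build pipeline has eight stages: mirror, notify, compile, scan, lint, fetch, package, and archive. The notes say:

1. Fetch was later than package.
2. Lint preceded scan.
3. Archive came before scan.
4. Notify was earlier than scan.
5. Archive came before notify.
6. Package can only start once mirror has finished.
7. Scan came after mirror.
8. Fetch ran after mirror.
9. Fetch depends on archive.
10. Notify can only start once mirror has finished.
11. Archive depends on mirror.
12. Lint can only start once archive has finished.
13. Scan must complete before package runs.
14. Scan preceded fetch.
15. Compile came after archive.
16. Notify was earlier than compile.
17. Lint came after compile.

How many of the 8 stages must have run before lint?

4

Directly stated before lint: archive and compile.
Mirror reaches lint via mirror → archive → lint.
Notify reaches lint via notify → compile → lint.
No chain forces package (or any of the others) ahead of lint.
That's archive, compile, mirror, and notify — 4 in all.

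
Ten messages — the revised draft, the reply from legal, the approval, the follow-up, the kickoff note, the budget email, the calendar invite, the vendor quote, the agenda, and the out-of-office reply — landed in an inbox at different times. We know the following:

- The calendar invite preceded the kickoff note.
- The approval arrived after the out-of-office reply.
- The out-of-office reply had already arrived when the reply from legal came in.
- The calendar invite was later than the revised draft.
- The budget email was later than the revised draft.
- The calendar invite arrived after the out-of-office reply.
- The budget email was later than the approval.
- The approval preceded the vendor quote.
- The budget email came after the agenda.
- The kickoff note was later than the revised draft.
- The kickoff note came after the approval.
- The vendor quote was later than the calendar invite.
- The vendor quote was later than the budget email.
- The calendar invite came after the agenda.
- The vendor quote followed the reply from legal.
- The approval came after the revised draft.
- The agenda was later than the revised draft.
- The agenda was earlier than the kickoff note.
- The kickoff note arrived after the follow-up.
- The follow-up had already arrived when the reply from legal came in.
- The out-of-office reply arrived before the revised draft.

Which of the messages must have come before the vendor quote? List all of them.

the agenda, the approval, the budget email, the calendar invite, the follow-up, the out-of-office reply, the reply from legal, the revised draft

Directly stated before the vendor quote: the approval, the budget email, the calendar invite, and the reply from legal.
The agenda reaches the vendor quote via the agenda → the calendar invite → the vendor quote.
The follow-up reaches the vendor quote via the follow-up → the reply from legal → the vendor quote.
The out-of-office reply reaches the vendor quote via the out-of-office reply → the reply from legal → the vendor quote.
Likewise the revised draft reaches the vendor quote by chaining the stated constraints.
No chain forces the kickoff note ahead of the vendor quote.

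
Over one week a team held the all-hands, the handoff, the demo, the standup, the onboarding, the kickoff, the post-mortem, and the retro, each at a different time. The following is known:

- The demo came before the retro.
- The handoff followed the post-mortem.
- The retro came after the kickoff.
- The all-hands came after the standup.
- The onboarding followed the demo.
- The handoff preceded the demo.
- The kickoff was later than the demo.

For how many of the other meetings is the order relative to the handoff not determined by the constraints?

2

Forced before the handoff: the post-mortem; forced after the handoff: the demo, the kickoff, the onboarding, and the retro.
That leaves the all-hands and the standup with no forced order relative to the handoff — 2.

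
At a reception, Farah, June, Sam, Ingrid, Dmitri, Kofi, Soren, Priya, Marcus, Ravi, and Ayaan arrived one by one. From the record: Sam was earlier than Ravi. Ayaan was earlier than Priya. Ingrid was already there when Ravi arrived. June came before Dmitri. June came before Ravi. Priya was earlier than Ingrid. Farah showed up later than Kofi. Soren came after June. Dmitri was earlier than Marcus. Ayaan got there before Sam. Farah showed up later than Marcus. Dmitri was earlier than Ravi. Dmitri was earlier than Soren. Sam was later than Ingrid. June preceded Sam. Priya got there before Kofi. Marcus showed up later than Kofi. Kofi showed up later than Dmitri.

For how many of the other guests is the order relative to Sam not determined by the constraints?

Forced before Sam: Ayaan, Ingrid, June, and Priya; forced after Sam: Ravi.
That leaves Dmitri, Farah, Kofi, Marcus, and Soren with no forced order relative to Sam — 5.

5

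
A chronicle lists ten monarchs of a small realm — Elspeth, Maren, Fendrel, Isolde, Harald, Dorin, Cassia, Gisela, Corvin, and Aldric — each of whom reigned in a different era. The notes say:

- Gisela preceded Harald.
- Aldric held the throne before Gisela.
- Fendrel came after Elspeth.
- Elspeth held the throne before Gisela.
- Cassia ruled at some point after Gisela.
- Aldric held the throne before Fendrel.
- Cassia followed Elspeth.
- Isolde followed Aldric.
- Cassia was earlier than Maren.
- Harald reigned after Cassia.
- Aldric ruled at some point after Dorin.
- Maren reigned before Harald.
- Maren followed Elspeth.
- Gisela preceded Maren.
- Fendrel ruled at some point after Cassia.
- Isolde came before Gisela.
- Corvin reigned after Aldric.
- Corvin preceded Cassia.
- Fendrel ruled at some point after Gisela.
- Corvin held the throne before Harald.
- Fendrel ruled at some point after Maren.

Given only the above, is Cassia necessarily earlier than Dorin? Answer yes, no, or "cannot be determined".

no

Tracing the constraints gives Dorin → Aldric → Corvin → Cassia, so Dorin must come before Cassia.
That means Cassia cannot be before Dorin.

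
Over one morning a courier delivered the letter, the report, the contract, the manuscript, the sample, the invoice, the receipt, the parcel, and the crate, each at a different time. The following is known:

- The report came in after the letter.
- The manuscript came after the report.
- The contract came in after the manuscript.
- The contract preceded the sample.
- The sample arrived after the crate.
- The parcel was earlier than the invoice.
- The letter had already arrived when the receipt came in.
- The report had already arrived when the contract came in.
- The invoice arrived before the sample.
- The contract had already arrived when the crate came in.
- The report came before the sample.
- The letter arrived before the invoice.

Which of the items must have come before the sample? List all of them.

the contract, the crate, the invoice, the letter, the manuscript, the parcel, the report

Directly stated before the sample: the contract, the crate, the invoice, and the report.
The letter reaches the sample via the letter → the report → the sample.
The manuscript reaches the sample via the manuscript → the contract → the sample.
The parcel reaches the sample via the parcel → the invoice → the sample.
No chain forces the receipt ahead of the sample.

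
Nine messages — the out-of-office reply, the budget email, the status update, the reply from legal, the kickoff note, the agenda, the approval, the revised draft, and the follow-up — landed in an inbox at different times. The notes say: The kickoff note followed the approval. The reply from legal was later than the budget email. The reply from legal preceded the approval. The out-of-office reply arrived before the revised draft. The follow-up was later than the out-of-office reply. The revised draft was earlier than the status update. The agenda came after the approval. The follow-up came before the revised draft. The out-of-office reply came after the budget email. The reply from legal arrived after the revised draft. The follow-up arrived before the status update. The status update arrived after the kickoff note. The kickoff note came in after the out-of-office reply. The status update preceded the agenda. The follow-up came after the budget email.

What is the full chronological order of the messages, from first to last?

The constraints fix every adjacent pair, so only one ordering works:
the budget email → the out-of-office reply → the follow-up → the revised draft → the reply from legal → the approval → the kickoff note → the status update → the agenda.

the budget email, the out-of-office reply, the follow-up, the revised draft, the reply from legal, the approval, the kickoff note, the status update, the agenda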